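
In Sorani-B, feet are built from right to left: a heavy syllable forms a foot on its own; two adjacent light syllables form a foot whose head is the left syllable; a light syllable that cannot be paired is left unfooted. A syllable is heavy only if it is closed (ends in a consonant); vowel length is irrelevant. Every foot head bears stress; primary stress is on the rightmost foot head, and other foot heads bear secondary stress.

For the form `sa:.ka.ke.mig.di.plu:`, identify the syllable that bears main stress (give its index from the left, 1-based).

Weights: 1 sa: L, 2 ka L, 3 ke L, 4 mig H, 5 di L, 6 plu: L.
Parse right to left (heavy = foot alone; LL = one foot; stranded L unfooted): sa: (ˈka.ke) (ˈmig) (ˈdi.plu:).
Foot heads: 2, 4, 5.
Primary stress on the rightmost head = syllable 5.
Primary stress: syllable 5 → sa:.ka.ke.mig.ˈdi.plu:.

5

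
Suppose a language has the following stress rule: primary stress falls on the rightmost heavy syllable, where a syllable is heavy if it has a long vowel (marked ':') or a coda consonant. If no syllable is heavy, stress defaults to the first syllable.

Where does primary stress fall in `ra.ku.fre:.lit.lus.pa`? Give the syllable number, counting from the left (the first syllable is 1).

Weights: 1 ra L, 2 ku L, 3 fre: H, 4 lit H, 5 lus H, 6 pa L.
Heavy syllables in the domain: 3, 4, 5. The rightmost is syllable 5 (lus).
Primary stress: syllable 5 → ra.ku.fre:.lit.ˈlus.pa.

5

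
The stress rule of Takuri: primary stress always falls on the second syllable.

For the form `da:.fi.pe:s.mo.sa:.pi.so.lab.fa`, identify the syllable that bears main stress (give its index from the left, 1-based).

2

The word has 9 syllables; the second syllable is syllable 2 (fi).
Primary stress: syllable 2 → da:.ˈfi.pe:s.mo.sa:.pi.so.lab.fa.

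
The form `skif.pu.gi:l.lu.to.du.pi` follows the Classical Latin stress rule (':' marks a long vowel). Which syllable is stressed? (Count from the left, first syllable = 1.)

Classical Latin: stress the penult if heavy (long vowel or closed), else the antepenult.
Weights: 5 to L, 6 du L, 7 pi L.
The penult (syllable 6, du) is light, so stress falls on the antepenult (syllable 5, to).
Stress on syllable 5: skif.pu.gi:l.lu.ˈto.du.pi.

5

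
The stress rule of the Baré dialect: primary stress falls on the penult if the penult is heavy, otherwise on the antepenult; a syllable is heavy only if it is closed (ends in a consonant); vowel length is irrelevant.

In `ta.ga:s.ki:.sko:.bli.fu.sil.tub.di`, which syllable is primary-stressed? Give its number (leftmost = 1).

8

Weights: 7 sil H, 8 tub H, 9 di L.
The penult (syllable 8, tub) is heavy, so it takes stress.
Primary stress: syllable 8 → ta.ga:s.ki:.sko:.bli.fu.sil.ˈtub.di.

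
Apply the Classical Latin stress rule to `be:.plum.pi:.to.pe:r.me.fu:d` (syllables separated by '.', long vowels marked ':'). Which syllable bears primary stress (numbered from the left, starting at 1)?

Classical Latin: stress the penult if heavy (long vowel or closed), else the antepenult.
Weights: 5 pe:r H, 6 me L, 7 fu:d H.
The penult (syllable 6, me) is light, so stress falls on the antepenult (syllable 5, pe:r).
Stress on syllable 5: be:.plum.pi:.to.ˈpe:r.me.fu:d.

5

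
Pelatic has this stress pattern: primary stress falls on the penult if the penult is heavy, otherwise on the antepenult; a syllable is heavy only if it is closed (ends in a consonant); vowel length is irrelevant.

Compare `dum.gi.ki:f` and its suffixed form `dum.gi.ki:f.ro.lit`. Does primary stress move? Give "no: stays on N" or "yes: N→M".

yes: 1→3

Base `dum.gi.ki:f` (3 syllables):
  Weights: 1 dum H, 2 gi L, 3 ki:f H.
  The penult (syllable 2, gi) is light, so stress falls on the antepenult (syllable 1, dum).
  → primary stress on syllable 1.
Suffixed `dum.gi.ki:f.ro.lit` (5 syllables):
  Weights: 3 ki:f H, 4 ro L, 5 lit H.
  The penult (syllable 4, ro) is light, so stress falls on the antepenult (syllable 3, ki:f).
  → primary stress on syllable 3.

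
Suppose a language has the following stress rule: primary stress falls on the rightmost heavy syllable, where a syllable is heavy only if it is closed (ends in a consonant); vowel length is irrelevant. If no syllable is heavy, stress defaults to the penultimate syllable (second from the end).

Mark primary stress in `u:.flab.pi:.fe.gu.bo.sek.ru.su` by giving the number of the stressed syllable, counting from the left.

Weights: 1 u: L, 2 flab H, 3 pi: L, 4 fe L, 5 gu L, 6 bo L, 7 sek H, 8 ru L, 9 su L.
Heavy syllables in the domain: 2, 7. The rightmost is syllable 7 (sek).
Primary stress: syllable 7 → u:.flab.pi:.fe.gu.bo.ˈsek.ru.su.

7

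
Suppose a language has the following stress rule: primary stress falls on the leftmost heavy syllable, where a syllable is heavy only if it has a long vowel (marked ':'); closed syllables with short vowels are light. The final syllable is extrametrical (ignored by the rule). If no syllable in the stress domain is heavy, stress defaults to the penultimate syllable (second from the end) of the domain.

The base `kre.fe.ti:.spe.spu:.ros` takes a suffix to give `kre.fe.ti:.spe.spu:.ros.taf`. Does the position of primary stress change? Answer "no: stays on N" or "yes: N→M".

no: stays on 3

Base `kre.fe.ti:.spe.spu:.ros` (6 syllables):
  The final syllable (6, ros) is extrametrical; the stress domain is syllables 1–5.
  Weights: 1 kre L, 2 fe L, 3 ti: H, 4 spe L, 5 spu: H.
  Heavy syllables in the domain: 3, 5. The leftmost is syllable 3 (ti:).
  → primary stress on syllable 3.
Suffixed `kre.fe.ti:.spe.spu:.ros.taf` (7 syllables):
  The final syllable (7, taf) is extrametrical; the stress domain is syllables 1–6.
  Weights: 1 kre L, 2 fe L, 3 ti: H, 4 spe L, 5 spu: H, 6 ros L.
  Heavy syllables in the domain: 3, 5. The leftmost is syllable 3 (ti:).
  → primary stress on syllable 3.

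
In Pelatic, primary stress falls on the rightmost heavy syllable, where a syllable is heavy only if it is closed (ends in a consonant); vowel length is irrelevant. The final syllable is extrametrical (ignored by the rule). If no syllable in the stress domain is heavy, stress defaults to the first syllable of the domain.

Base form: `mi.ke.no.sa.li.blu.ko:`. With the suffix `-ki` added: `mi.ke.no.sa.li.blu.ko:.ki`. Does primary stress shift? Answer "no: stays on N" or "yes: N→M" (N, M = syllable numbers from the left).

no: stays on 1

Base `mi.ke.no.sa.li.blu.ko:` (7 syllables):
  The final syllable (7, ko:) is extrametrical; the stress domain is syllables 1–6.
  Weights: 1 mi L, 2 ke L, 3 no L, 4 sa L, 5 li L, 6 blu L.
  No heavy syllable in the domain; default to the first syllable of the domain = syllable 1.
  → primary stress on syllable 1.
Suffixed `mi.ke.no.sa.li.blu.ko:.ki` (8 syllables):
  The final syllable (8, ki) is extrametrical; the stress domain is syllables 1–7.
  Weights: 1 mi L, 2 ke L, 3 no L, 4 sa L, 5 li L, 6 blu L, 7 ko: L.
  No heavy syllable in the domain; default to the first syllable of the domain = syllable 1.
  → primary stress on syllable 1.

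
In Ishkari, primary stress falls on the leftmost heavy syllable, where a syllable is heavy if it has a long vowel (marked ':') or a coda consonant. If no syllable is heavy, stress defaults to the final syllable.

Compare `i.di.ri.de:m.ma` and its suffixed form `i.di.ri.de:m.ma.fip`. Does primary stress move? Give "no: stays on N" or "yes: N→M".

no: stays on 4

Base `i.di.ri.de:m.ma` (5 syllables):
  Weights: 1 i L, 2 di L, 3 ri L, 4 de:m H, 5 ma L.
  Heavy syllables in the domain: 4. The leftmost is syllable 4 (de:m).
  → primary stress on syllable 4.
Suffixed `i.di.ri.de:m.ma.fip` (6 syllables):
  Weights: 1 i L, 2 di L, 3 ri L, 4 de:m H, 5 ma L, 6 fip H.
  Heavy syllables in the domain: 4, 6. The leftmost is syllable 4 (de:m).
  → primary stress on syllable 4.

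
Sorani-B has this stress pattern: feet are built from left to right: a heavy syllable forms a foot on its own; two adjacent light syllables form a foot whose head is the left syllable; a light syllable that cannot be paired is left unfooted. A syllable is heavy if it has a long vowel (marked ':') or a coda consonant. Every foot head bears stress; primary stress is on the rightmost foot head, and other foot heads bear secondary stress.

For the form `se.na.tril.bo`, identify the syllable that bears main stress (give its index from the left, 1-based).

Weights: 1 se L, 2 na L, 3 tril H, 4 bo L.
Parse left to right (heavy = foot alone; LL = one foot; stranded L unfooted): (ˈse.na) (ˈtril) bo.
Foot heads: 1, 3.
Primary stress on the rightmost head = syllable 3.
Primary stress: syllable 3 → se.na.ˈtril.bo.

3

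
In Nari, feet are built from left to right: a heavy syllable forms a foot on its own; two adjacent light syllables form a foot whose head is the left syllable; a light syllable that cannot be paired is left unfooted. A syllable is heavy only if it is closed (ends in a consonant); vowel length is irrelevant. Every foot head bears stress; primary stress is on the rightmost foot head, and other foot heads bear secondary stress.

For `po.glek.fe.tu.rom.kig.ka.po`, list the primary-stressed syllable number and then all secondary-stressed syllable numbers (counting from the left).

primary 7, secondary 2, 3, 5, 6

Weights: 1 po L, 2 glek H, 3 fe L, 4 tu L, 5 rom H, 6 kig H, 7 ka L, 8 po L.
Parse left to right (heavy = foot alone; LL = one foot; stranded L unfooted): po (ˈglek) (ˈfe.tu) (ˈrom) (ˈkig) (ˈka.po).
Foot heads: 2, 3, 5, 6, 7.
Primary stress on the rightmost head = syllable 7.
Secondary stress on 2, 3, 5, 6: po.ˌglek.ˌfe.tu.ˌrom.ˌkig.ˈka.po.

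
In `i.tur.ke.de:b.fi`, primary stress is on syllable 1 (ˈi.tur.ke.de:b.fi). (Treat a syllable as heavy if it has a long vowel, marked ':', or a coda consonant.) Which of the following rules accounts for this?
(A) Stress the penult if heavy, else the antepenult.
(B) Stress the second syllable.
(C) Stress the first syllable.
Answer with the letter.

Rule A → syllable 4 (observed: 1).
Rule B → syllable 2 (observed: 1).
Rule C → syllable 1 ✓.

C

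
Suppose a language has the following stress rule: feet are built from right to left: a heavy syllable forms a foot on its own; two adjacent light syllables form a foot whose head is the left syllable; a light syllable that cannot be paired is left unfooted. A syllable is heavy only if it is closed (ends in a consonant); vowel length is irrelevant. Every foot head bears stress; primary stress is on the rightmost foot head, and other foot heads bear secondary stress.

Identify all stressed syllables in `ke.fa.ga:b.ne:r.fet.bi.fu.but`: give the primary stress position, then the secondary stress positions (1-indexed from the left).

primary 8, secondary 1, 3, 4, 5, 6

Weights: 1 ke L, 2 fa L, 3 ga:b H, 4 ne:r H, 5 fet H, 6 bi L, 7 fu L, 8 but H.
Parse right to left (heavy = foot alone; LL = one foot; stranded L unfooted): (ˈke.fa) (ˈga:b) (ˈne:r) (ˈfet) (ˈbi.fu) (ˈbut).
Foot heads: 1, 3, 4, 5, 6, 8.
Primary stress on the rightmost head = syllable 8.
Secondary stress on 1, 3, 4, 5, 6: ˌke.fa.ˌga:b.ˌne:r.ˌfet.ˌbi.fu.ˈbut.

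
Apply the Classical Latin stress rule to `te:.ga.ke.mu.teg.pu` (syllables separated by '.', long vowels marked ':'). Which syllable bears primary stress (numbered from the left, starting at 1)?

5

Classical Latin: stress the penult if heavy (long vowel or closed), else the antepenult.
Weights: 4 mu L, 5 teg H, 6 pu L.
The penult (syllable 5, teg) is heavy, so it takes stress.
Stress on syllable 5: te:.ga.ke.mu.ˈteg.pu.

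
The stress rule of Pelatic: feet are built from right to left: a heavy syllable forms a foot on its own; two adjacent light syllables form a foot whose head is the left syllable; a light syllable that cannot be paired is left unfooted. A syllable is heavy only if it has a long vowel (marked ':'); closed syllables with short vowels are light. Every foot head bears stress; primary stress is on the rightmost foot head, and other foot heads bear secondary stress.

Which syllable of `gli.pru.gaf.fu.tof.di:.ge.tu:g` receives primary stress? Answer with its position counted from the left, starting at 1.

8

Weights: 1 gli L, 2 pru L, 3 gaf L, 4 fu L, 5 tof L, 6 di: H, 7 ge L, 8 tu:g H.
Parse right to left (heavy = foot alone; LL = one foot; stranded L unfooted): gli (ˈpru.gaf) (ˈfu.tof) (ˈdi:) ge (ˈtu:g).
Foot heads: 2, 4, 6, 8.
Primary stress on the rightmost head = syllable 8.
Primary stress: syllable 8 → gli.pru.gaf.fu.tof.di:.ge.ˈtu:g.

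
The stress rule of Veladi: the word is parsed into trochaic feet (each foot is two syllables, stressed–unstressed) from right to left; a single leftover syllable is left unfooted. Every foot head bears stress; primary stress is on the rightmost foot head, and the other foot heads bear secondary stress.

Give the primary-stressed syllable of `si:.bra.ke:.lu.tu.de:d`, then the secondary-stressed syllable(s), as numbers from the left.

primary 5, secondary 1, 3

Parse right to left into trochaic (ˈσσ) feet: (ˈsi:.bra) (ˈke:.lu) (ˈtu.de:d).
Foot heads (stressed positions): 1, 3, 5.
End Rule Rightmost: primary stress on the rightmost head = syllable 5.
Secondary stress on 1, 3: ˌsi:.bra.ˌke:.lu.ˈtu.de:d.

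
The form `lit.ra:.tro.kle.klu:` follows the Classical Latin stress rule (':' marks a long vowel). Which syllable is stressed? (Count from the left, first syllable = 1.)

3

Classical Latin: stress the penult if heavy (long vowel or closed), else the antepenult.
Weights: 3 tro L, 4 kle L, 5 klu: H.
The penult (syllable 4, kle) is light, so stress falls on the antepenult (syllable 3, tro).
Stress on syllable 3: lit.ra:.ˈtro.kle.klu:.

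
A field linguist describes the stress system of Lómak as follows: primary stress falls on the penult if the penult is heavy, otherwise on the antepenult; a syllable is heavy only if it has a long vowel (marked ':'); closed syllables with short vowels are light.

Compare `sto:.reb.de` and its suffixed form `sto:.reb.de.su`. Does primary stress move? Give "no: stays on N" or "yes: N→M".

Base `sto:.reb.de` (3 syllables):
  Weights: 1 sto: H, 2 reb L, 3 de L.
  The penult (syllable 2, reb) is light, so stress falls on the antepenult (syllable 1, sto:).
  → primary stress on syllable 1.
Suffixed `sto:.reb.de.su` (4 syllables):
  Weights: 2 reb L, 3 de L, 4 su L.
  The penult (syllable 3, de) is light, so stress falls on the antepenult (syllable 2, reb).
  → primary stress on syllable 2.

yes: 1→2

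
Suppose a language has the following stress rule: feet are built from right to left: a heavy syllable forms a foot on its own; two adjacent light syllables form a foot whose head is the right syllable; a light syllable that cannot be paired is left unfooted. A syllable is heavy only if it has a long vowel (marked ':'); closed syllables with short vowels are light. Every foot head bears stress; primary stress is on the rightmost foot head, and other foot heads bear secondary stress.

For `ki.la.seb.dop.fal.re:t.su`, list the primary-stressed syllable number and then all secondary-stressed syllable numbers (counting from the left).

Weights: 1 ki L, 2 la L, 3 seb L, 4 dop L, 5 fal L, 6 re:t H, 7 su L.
Parse right to left (heavy = foot alone; LL = one foot; stranded L unfooted): ki (la.ˈseb) (dop.ˈfal) (ˈre:t) su.
Foot heads: 3, 5, 6.
Primary stress on the rightmost head = syllable 6.
Secondary stress on 3, 5: ki.la.ˌseb.dop.ˌfal.ˈre:t.su.

primary 6, secondary 3, 5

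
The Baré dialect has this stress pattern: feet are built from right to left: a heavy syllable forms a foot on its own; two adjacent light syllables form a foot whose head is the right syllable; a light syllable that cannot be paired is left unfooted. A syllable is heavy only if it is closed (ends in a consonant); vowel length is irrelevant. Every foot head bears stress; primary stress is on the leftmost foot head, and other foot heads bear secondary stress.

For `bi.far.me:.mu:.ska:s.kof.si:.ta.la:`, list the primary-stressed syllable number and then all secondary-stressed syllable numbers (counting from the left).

Weights: 1 bi L, 2 far H, 3 me: L, 4 mu: L, 5 ska:s H, 6 kof H, 7 si: L, 8 ta L, 9 la: L.
Parse right to left (heavy = foot alone; LL = one foot; stranded L unfooted): bi (ˈfar) (me:.ˈmu:) (ˈska:s) (ˈkof) si: (ta.ˈla:).
Foot heads: 2, 4, 5, 6, 9.
Primary stress on the leftmost head = syllable 2.
Secondary stress on 4, 5, 6, 9: bi.ˈfar.me:.ˌmu:.ˌska:s.ˌkof.si:.ta.ˌla:.

primary 2, secondary 4, 5, 6, 9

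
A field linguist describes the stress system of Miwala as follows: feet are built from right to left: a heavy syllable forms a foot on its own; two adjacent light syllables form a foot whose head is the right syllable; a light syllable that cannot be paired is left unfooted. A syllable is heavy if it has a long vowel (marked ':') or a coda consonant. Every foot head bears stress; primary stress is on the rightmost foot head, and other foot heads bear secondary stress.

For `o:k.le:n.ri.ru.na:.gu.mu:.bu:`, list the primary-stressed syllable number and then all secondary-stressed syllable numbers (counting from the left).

primary 8, secondary 1, 2, 4, 5, 7

Weights: 1 o:k H, 2 le:n H, 3 ri L, 4 ru L, 5 na: H, 6 gu L, 7 mu: H, 8 bu: H.
Parse right to left (heavy = foot alone; LL = one foot; stranded L unfooted): (ˈo:k) (ˈle:n) (ri.ˈru) (ˈna:) gu (ˈmu:) (ˈbu:).
Foot heads: 1, 2, 4, 5, 7, 8.
Primary stress on the rightmost head = syllable 8.
Secondary stress on 1, 2, 4, 5, 7: ˌo:k.ˌle:n.ri.ˌru.ˌna:.gu.ˌmu:.ˈbu:.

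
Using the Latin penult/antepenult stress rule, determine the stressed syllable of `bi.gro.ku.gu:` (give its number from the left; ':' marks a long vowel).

2

Classical Latin: stress the penult if heavy (long vowel or closed), else the antepenult.
Weights: 2 gro L, 3 ku L, 4 gu: H.
The penult (syllable 3, ku) is light, so stress falls on the antepenult (syllable 2, gro).
Stress on syllable 2: bi.ˈgro.ku.gu:.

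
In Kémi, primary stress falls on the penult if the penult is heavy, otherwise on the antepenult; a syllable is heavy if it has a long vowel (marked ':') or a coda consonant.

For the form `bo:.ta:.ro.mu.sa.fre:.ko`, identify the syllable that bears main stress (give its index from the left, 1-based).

6

Weights: 5 sa L, 6 fre: H, 7 ko L.
The penult (syllable 6, fre:) is heavy, so it takes stress.
Primary stress: syllable 6 → bo:.ta:.ro.mu.sa.ˈfre:.ko.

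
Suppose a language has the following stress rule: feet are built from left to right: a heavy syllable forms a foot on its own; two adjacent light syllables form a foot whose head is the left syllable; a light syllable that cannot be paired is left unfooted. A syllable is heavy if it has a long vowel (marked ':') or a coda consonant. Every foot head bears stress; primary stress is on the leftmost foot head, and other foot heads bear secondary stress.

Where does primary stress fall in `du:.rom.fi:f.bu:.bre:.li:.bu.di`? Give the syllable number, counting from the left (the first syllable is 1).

1

Weights: 1 du: H, 2 rom H, 3 fi:f H, 4 bu: H, 5 bre: H, 6 li: H, 7 bu L, 8 di L.
Parse left to right (heavy = foot alone; LL = one foot; stranded L unfooted): (ˈdu:) (ˈrom) (ˈfi:f) (ˈbu:) (ˈbre:) (ˈli:) (ˈbu.di).
Foot heads: 1, 2, 3, 4, 5, 6, 7.
Primary stress on the leftmost head = syllable 1.
Primary stress: syllable 1 → ˈdu:.rom.fi:f.bu:.bre:.li:.bu.di.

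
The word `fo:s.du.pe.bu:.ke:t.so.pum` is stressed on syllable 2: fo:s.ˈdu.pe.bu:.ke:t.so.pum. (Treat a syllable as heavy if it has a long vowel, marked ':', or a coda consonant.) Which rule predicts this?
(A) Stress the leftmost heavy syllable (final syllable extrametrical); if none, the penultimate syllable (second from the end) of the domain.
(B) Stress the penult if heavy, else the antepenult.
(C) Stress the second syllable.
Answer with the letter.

Rule A → syllable 1 (observed: 2).
Rule B → syllable 5 (observed: 2).
Rule C → syllable 2 ✓.

C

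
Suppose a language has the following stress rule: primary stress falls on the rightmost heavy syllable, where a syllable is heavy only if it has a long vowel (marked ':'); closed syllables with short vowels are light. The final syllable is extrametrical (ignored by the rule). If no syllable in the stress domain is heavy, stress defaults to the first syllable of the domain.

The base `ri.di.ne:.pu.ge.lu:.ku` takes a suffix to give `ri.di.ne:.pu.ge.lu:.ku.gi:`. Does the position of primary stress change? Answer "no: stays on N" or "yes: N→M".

Base `ri.di.ne:.pu.ge.lu:.ku` (7 syllables):
  The final syllable (7, ku) is extrametrical; the stress domain is syllables 1–6.
  Weights: 1 ri L, 2 di L, 3 ne: H, 4 pu L, 5 ge L, 6 lu: H.
  Heavy syllables in the domain: 3, 6. The rightmost is syllable 6 (lu:).
  → primary stress on syllable 6.
Suffixed `ri.di.ne:.pu.ge.lu:.ku.gi:` (8 syllables):
  The final syllable (8, gi:) is extrametrical; the stress domain is syllables 1–7.
  Weights: 1 ri L, 2 di L, 3 ne: H, 4 pu L, 5 ge L, 6 lu: H, 7 ku L.
  Heavy syllables in the domain: 3, 6. The rightmost is syllable 6 (lu:).
  → primary stress on syllable 6.

no: stays on 6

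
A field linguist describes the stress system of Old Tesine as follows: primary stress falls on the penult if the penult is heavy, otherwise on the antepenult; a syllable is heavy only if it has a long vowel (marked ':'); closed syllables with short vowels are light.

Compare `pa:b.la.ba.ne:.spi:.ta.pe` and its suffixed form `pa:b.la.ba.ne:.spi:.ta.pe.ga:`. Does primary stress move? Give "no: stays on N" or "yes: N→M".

Base `pa:b.la.ba.ne:.spi:.ta.pe` (7 syllables):
  Weights: 5 spi: H, 6 ta L, 7 pe L.
  The penult (syllable 6, ta) is light, so stress falls on the antepenult (syllable 5, spi:).
  → primary stress on syllable 5.
Suffixed `pa:b.la.ba.ne:.spi:.ta.pe.ga:` (8 syllables):
  Weights: 6 ta L, 7 pe L, 8 ga: H.
  The penult (syllable 7, pe) is light, so stress falls on the antepenult (syllable 6, ta).
  → primary stress on syllable 6.

yes: 5→6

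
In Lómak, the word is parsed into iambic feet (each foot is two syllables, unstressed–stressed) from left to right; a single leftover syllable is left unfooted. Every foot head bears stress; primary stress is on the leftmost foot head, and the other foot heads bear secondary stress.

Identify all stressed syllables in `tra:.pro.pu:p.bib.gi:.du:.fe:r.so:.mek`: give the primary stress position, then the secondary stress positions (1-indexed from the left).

Parse left to right into iambic (σˈσ) feet: (tra:.ˈpro) (pu:p.ˈbib) (gi:.ˈdu:) (fe:r.ˈso:) mek. Syllable 9 is left unfooted.
Foot heads (stressed positions): 2, 4, 6, 8.
End Rule Leftmost: primary stress on the leftmost head = syllable 2.
Secondary stress on 4, 6, 8: tra:.ˈpro.pu:p.ˌbib.gi:.ˌdu:.fe:r.ˌso:.mek.

primary 2, secondary 4, 6, 8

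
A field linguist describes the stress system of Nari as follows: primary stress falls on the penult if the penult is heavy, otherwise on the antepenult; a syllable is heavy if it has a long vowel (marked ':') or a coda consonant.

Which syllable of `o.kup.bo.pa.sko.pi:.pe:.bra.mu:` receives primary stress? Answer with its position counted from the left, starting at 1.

7

Weights: 7 pe: H, 8 bra L, 9 mu: H.
The penult (syllable 8, bra) is light, so stress falls on the antepenult (syllable 7, pe:).
Primary stress: syllable 7 → o.kup.bo.pa.sko.pi:.ˈpe:.bra.mu:.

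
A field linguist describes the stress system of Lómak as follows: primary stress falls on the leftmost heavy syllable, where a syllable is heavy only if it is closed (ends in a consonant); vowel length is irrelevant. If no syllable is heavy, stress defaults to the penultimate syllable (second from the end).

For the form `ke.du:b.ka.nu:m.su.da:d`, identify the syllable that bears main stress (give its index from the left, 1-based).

2

Weights: 1 ke L, 2 du:b H, 3 ka L, 4 nu:m H, 5 su L, 6 da:d H.
Heavy syllables in the domain: 2, 4, 6. The leftmost is syllable 2 (du:b).
Primary stress: syllable 2 → ke.ˈdu:b.ka.nu:m.su.da:d.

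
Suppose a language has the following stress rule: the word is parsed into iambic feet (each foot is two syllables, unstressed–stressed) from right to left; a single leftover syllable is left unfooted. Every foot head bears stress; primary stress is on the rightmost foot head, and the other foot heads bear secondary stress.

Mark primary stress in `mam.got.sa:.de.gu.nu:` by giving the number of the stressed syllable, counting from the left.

Parse right to left into iambic (σˈσ) feet: (mam.ˈgot) (sa:.ˈde) (gu.ˈnu:).
Foot heads (stressed positions): 2, 4, 6.
End Rule Rightmost: primary stress on the rightmost head = syllable 6.
Primary stress: syllable 6 → mam.got.sa:.de.gu.ˈnu:.

6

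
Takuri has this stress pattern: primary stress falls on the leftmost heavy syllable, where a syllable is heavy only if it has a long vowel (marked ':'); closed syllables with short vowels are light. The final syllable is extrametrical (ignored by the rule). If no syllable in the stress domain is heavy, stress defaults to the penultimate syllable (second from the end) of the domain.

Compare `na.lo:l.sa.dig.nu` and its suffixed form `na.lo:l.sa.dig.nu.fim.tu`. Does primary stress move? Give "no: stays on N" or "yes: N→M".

no: stays on 2

Base `na.lo:l.sa.dig.nu` (5 syllables):
  The final syllable (5, nu) is extrametrical; the stress domain is syllables 1–4.
  Weights: 1 na L, 2 lo:l H, 3 sa L, 4 dig L.
  Heavy syllables in the domain: 2. The leftmost is syllable 2 (lo:l).
  → primary stress on syllable 2.
Suffixed `na.lo:l.sa.dig.nu.fim.tu` (7 syllables):
  The final syllable (7, tu) is extrametrical; the stress domain is syllables 1–6.
  Weights: 1 na L, 2 lo:l H, 3 sa L, 4 dig L, 5 nu L, 6 fim L.
  Heavy syllables in the domain: 2. The leftmost is syllable 2 (lo:l).
  → primary stress on syllable 2.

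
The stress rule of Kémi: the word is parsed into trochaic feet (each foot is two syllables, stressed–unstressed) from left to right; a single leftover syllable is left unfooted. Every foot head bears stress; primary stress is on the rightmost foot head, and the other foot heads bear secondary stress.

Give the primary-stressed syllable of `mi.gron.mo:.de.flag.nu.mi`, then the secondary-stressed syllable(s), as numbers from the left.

Parse left to right into trochaic (ˈσσ) feet: (ˈmi.gron) (ˈmo:.de) (ˈflag.nu) mi. Syllable 7 is left unfooted.
Foot heads (stressed positions): 1, 3, 5.
End Rule Rightmost: primary stress on the rightmost head = syllable 5.
Secondary stress on 1, 3: ˌmi.gron.ˌmo:.de.ˈflag.nu.mi.

primary 5, secondary 1, 3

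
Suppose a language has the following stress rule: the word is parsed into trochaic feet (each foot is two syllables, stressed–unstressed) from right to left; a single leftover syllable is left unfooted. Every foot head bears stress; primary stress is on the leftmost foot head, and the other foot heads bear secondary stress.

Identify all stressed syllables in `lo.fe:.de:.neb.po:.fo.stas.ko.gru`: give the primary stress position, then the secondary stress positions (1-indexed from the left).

primary 2, secondary 4, 6, 8

Parse right to left into trochaic (ˈσσ) feet: lo (ˈfe:.de:) (ˈneb.po:) (ˈfo.stas) (ˈko.gru). Syllable 1 is left unfooted.
Foot heads (stressed positions): 2, 4, 6, 8.
End Rule Leftmost: primary stress on the leftmost head = syllable 2.
Secondary stress on 4, 6, 8: lo.ˈfe:.de:.ˌneb.po:.ˌfo.stas.ˌko.gru.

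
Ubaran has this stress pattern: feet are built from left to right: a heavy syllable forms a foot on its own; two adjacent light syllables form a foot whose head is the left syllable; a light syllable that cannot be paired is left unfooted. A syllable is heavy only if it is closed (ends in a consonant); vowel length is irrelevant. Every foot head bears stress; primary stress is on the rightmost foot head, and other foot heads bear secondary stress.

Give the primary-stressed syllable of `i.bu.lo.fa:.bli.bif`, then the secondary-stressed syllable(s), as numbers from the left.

Weights: 1 i L, 2 bu L, 3 lo L, 4 fa: L, 5 bli L, 6 bif H.
Parse left to right (heavy = foot alone; LL = one foot; stranded L unfooted): (ˈi.bu) (ˈlo.fa:) bli (ˈbif).
Foot heads: 1, 3, 6.
Primary stress on the rightmost head = syllable 6.
Secondary stress on 1, 3: ˌi.bu.ˌlo.fa:.bli.ˈbif.

primary 6, secondary 1, 3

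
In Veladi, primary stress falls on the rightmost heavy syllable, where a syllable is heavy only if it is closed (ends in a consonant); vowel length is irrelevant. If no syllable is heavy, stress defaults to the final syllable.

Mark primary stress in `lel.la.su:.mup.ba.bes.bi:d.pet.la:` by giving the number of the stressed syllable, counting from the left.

8

Weights: 1 lel H, 2 la L, 3 su: L, 4 mup H, 5 ba L, 6 bes H, 7 bi:d H, 8 pet H, 9 la: L.
Heavy syllables in the domain: 1, 4, 6, 7, 8. The rightmost is syllable 8 (pet).
Primary stress: syllable 8 → lel.la.su:.mup.ba.bes.bi:d.ˈpet.la:.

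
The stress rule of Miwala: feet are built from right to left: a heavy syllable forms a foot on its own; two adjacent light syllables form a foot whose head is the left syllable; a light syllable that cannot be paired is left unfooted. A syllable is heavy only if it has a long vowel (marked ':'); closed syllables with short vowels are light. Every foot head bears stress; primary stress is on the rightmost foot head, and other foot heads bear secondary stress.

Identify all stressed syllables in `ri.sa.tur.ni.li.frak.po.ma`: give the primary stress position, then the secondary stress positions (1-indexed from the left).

primary 7, secondary 1, 3, 5

Weights: 1 ri L, 2 sa L, 3 tur L, 4 ni L, 5 li L, 6 frak L, 7 po L, 8 ma L.
Parse right to left (heavy = foot alone; LL = one foot; stranded L unfooted): (ˈri.sa) (ˈtur.ni) (ˈli.frak) (ˈpo.ma).
Foot heads: 1, 3, 5, 7.
Primary stress on the rightmost head = syllable 7.
Secondary stress on 1, 3, 5: ˌri.sa.ˌtur.ni.ˌli.frak.ˈpo.ma.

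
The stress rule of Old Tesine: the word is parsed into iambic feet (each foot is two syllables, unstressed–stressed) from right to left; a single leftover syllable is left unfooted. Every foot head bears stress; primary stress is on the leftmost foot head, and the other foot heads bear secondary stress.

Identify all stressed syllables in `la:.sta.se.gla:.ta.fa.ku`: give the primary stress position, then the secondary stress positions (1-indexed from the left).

Parse right to left into iambic (σˈσ) feet: la: (sta.ˈse) (gla:.ˈta) (fa.ˈku). Syllable 1 is left unfooted.
Foot heads (stressed positions): 3, 5, 7.
End Rule Leftmost: primary stress on the leftmost head = syllable 3.
Secondary stress on 5, 7: la:.sta.ˈse.gla:.ˌta.fa.ˌku.

primary 3, secondary 5, 7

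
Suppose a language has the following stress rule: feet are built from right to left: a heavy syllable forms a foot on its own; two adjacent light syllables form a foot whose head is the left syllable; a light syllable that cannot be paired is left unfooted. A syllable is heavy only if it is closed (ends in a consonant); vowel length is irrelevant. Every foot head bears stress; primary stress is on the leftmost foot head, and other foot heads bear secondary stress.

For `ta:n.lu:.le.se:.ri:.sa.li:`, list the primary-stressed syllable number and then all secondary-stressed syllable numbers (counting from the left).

Weights: 1 ta:n H, 2 lu: L, 3 le L, 4 se: L, 5 ri: L, 6 sa L, 7 li: L.
Parse right to left (heavy = foot alone; LL = one foot; stranded L unfooted): (ˈta:n) (ˈlu:.le) (ˈse:.ri:) (ˈsa.li:).
Foot heads: 1, 2, 4, 6.
Primary stress on the leftmost head = syllable 1.
Secondary stress on 2, 4, 6: ˈta:n.ˌlu:.le.ˌse:.ri:.ˌsa.li:.

primary 1, secondary 2, 4, 6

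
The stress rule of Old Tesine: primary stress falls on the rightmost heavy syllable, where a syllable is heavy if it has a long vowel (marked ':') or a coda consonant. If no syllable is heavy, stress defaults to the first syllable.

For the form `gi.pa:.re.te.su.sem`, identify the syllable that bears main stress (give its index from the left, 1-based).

Weights: 1 gi L, 2 pa: H, 3 re L, 4 te L, 5 su L, 6 sem H.
Heavy syllables in the domain: 2, 6. The rightmost is syllable 6 (sem).
Primary stress: syllable 6 → gi.pa:.re.te.su.ˈsem.

6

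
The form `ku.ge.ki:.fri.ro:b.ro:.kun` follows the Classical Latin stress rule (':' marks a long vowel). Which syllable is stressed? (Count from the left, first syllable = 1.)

6

Classical Latin: stress the penult if heavy (long vowel or closed), else the antepenult.
Weights: 5 ro:b H, 6 ro: H, 7 kun H.
The penult (syllable 6, ro:) is heavy, so it takes stress.
Stress on syllable 6: ku.ge.ki:.fri.ro:b.ˈro:.kun.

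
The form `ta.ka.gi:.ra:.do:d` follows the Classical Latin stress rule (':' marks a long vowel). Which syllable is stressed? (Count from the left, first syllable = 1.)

Classical Latin: stress the penult if heavy (long vowel or closed), else the antepenult.
Weights: 3 gi: H, 4 ra: H, 5 do:d H.
The penult (syllable 4, ra:) is heavy, so it takes stress.
Stress on syllable 4: ta.ka.gi:.ˈra:.do:d.

4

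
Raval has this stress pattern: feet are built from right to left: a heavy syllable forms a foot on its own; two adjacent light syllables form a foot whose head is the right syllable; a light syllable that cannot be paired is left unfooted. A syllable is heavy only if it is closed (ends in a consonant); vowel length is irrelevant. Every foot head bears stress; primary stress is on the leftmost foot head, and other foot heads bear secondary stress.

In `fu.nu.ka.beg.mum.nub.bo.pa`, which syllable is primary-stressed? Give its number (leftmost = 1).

3

Weights: 1 fu L, 2 nu L, 3 ka L, 4 beg H, 5 mum H, 6 nub H, 7 bo L, 8 pa L.
Parse right to left (heavy = foot alone; LL = one foot; stranded L unfooted): fu (nu.ˈka) (ˈbeg) (ˈmum) (ˈnub) (bo.ˈpa).
Foot heads: 3, 4, 5, 6, 8.
Primary stress on the leftmost head = syllable 3.
Primary stress: syllable 3 → fu.nu.ˈka.beg.mum.nub.bo.pa.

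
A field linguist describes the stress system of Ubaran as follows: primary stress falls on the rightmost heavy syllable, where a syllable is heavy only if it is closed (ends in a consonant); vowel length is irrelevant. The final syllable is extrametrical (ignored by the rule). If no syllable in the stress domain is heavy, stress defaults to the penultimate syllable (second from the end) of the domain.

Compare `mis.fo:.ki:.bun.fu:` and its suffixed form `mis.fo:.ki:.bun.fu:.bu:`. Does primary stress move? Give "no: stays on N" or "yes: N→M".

Base `mis.fo:.ki:.bun.fu:` (5 syllables):
  The final syllable (5, fu:) is extrametrical; the stress domain is syllables 1–4.
  Weights: 1 mis H, 2 fo: L, 3 ki: L, 4 bun H.
  Heavy syllables in the domain: 1, 4. The rightmost is syllable 4 (bun).
  → primary stress on syllable 4.
Suffixed `mis.fo:.ki:.bun.fu:.bu:` (6 syllables):
  The final syllable (6, bu:) is extrametrical; the stress domain is syllables 1–5.
  Weights: 1 mis H, 2 fo: L, 3 ki: L, 4 bun H, 5 fu: L.
  Heavy syllables in the domain: 1, 4. The rightmost is syllable 4 (bun).
  → primary stress on syllable 4.

no: stays on 4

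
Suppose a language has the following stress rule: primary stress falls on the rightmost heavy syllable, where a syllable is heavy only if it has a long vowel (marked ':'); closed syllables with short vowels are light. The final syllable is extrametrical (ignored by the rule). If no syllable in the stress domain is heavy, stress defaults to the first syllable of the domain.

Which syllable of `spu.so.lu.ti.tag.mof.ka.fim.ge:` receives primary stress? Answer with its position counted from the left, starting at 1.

1

The final syllable (9, ge:) is extrametrical; the stress domain is syllables 1–8.
Weights: 1 spu L, 2 so L, 3 lu L, 4 ti L, 5 tag L, 6 mof L, 7 ka L, 8 fim L.
No heavy syllable in the domain; default to the first syllable of the domain = syllable 1.
Primary stress: syllable 1 → ˈspu.so.lu.ti.tag.mof.ka.fim.ge:.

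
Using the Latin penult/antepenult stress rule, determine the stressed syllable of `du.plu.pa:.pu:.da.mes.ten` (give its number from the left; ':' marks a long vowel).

6

Classical Latin: stress the penult if heavy (long vowel or closed), else the antepenult.
Weights: 5 da L, 6 mes H, 7 ten H.
The penult (syllable 6, mes) is heavy, so it takes stress.
Stress on syllable 6: du.plu.pa:.pu:.da.ˈmes.ten.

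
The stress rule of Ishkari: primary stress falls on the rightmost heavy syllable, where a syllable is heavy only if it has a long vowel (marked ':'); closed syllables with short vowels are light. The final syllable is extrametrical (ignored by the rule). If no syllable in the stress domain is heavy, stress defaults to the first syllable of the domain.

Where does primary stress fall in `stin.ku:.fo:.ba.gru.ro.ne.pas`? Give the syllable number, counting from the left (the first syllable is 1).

The final syllable (8, pas) is extrametrical; the stress domain is syllables 1–7.
Weights: 1 stin L, 2 ku: H, 3 fo: H, 4 ba L, 5 gru L, 6 ro L, 7 ne L.
Heavy syllables in the domain: 2, 3. The rightmost is syllable 3 (fo:).
Primary stress: syllable 3 → stin.ku:.ˈfo:.ba.gru.ro.ne.pas.

3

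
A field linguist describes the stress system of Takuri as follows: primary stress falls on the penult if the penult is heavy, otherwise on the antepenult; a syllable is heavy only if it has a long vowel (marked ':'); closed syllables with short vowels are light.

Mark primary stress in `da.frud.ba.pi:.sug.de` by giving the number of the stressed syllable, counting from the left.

4

Weights: 4 pi: H, 5 sug L, 6 de L.
The penult (syllable 5, sug) is light, so stress falls on the antepenult (syllable 4, pi:).
Primary stress: syllable 4 → da.frud.ba.ˈpi:.sug.de.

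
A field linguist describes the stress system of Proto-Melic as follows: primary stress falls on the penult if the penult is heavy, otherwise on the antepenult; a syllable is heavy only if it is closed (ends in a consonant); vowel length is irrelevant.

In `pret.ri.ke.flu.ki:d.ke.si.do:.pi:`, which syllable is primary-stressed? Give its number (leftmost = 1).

Weights: 7 si L, 8 do: L, 9 pi: L.
The penult (syllable 8, do:) is light, so stress falls on the antepenult (syllable 7, si).
Primary stress: syllable 7 → pret.ri.ke.flu.ki:d.ke.ˈsi.do:.pi:.

7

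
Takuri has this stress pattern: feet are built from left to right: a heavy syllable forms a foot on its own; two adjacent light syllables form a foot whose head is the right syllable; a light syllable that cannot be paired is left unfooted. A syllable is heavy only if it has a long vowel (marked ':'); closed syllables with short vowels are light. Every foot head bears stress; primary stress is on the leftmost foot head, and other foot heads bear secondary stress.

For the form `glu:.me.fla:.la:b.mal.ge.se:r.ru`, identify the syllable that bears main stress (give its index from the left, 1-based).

Weights: 1 glu: H, 2 me L, 3 fla: H, 4 la:b H, 5 mal L, 6 ge L, 7 se:r H, 8 ru L.
Parse left to right (heavy = foot alone; LL = one foot; stranded L unfooted): (ˈglu:) me (ˈfla:) (ˈla:b) (mal.ˈge) (ˈse:r) ru.
Foot heads: 1, 3, 4, 6, 7.
Primary stress on the leftmost head = syllable 1.
Primary stress: syllable 1 → ˈglu:.me.fla:.la:b.mal.ge.se:r.ru.

1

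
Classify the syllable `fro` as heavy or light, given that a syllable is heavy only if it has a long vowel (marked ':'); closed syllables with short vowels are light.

light

`fro`: short vowel, open (no coda). Short vowel → light.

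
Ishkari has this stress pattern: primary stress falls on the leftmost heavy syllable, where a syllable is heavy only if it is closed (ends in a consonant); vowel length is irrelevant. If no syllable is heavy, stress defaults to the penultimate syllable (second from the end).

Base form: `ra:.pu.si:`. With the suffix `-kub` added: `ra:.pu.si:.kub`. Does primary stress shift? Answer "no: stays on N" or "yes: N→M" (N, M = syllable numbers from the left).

yes: 2→4

Base `ra:.pu.si:` (3 syllables):
  Weights: 1 ra: L, 2 pu L, 3 si: L.
  No heavy syllable in the domain; default to the penultimate syllable (second from the end) = syllable 2.
  → primary stress on syllable 2.
Suffixed `ra:.pu.si:.kub` (4 syllables):
  Weights: 1 ra: L, 2 pu L, 3 si: L, 4 kub H.
  Heavy syllables in the domain: 4. The leftmost is syllable 4 (kub).
  → primary stress on syllable 4.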